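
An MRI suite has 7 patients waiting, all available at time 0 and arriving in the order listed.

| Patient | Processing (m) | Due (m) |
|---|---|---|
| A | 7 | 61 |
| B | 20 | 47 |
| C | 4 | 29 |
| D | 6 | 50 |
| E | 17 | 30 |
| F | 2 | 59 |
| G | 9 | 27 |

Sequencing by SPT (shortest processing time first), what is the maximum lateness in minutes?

18

SPT (increasing processing time): F C D A G E B.
F: 0→2, due 59, lateness -57
C: 2→6, due 29, lateness -23
D: 6→12, due 50, lateness -38
A: 12→19, due 61, lateness -42
G: 19→28, due 27, lateness 1
E: 28→45, due 30, lateness 15
B: 45→65, due 47, lateness 18
Maximum = 18.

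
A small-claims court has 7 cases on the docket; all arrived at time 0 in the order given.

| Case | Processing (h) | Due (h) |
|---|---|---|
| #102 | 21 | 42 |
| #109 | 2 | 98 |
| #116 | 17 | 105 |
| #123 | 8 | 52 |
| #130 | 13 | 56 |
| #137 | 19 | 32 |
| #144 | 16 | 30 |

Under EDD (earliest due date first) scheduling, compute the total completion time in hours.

423

EDD (increasing due date): #144 #137 #102 #123 #130 #109 #116.
#144: 0→16
#137: 16→35
#102: 35→56
#123: 56→64
#130: 64→77
#109: 77→79
#116: 79→96
Sum = 16+35+56+64+77+79+96 = 423.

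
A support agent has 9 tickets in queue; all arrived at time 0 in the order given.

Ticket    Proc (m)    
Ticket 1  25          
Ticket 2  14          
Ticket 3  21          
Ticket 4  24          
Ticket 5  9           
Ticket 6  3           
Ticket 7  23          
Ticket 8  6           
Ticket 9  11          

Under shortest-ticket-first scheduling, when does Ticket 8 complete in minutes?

9

SPT (increasing processing time): Ticket 6 Ticket 8 Ticket 5 Ticket 9 Ticket 2 Ticket 3 Ticket 7 Ticket 4 Ticket 1.
Ticket 6: 0→3
Ticket 8: 3→9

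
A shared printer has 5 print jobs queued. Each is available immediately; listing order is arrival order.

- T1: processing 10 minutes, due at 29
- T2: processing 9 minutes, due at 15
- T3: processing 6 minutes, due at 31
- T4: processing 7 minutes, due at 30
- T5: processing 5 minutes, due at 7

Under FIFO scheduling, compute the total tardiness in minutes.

36

FIFO (arrival order): T1 T2 T3 T4 T5.
T1: 0→10, due 29, tardiness 0
T2: 10→19, due 15, tardiness 4
T3: 19→25, due 31, tardiness 0
T4: 25→32, due 30, tardiness 2
T5: 32→37, due 7, tardiness 30
Sum = 0+4+0+2+30 = 36.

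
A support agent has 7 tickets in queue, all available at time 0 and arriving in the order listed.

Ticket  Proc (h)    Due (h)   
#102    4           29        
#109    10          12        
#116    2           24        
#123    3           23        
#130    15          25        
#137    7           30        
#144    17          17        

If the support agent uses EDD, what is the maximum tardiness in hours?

EDD (increasing due date): #109 #144 #123 #116 #130 #102 #137.
#109: 0→10, due 12, tardiness 0
#144: 10→27, due 17, tardiness 10
#123: 27→30, due 23, tardiness 7
#116: 30→32, due 24, tardiness 8
#130: 32→47, due 25, tardiness 22
#102: 47→51, due 29, tardiness 22
#137: 51→58, due 30, tardiness 28
Maximum = 28.

28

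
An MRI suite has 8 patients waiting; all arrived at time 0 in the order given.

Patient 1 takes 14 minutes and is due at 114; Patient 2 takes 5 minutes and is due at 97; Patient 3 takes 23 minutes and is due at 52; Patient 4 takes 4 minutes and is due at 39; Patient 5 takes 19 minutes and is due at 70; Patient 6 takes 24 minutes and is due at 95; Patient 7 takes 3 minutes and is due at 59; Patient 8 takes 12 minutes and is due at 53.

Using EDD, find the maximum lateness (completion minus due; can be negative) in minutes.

-7

EDD (increasing due date): Patient 4 Patient 3 Patient 8 Patient 7 Patient 5 Patient 6 Patient 2 Patient 1.
Patient 4: 0→4, due 39, lateness -35
Patient 3: 4→27, due 52, lateness -25
Patient 8: 27→39, due 53, lateness -14
Patient 7: 39→42, due 59, lateness -17
Patient 5: 42→61, due 70, lateness -9
Patient 6: 61→85, due 95, lateness -10
Patient 2: 85→90, due 97, lateness -7
Patient 1: 90→104, due 114, lateness -10
Maximum = -7.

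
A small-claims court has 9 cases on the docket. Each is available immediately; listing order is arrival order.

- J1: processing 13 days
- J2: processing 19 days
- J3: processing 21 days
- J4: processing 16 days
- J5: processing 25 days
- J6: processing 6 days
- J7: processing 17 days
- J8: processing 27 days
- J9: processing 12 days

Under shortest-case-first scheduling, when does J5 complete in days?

129

SPT (increasing processing time): J6 J9 J1 J4 J7 J2 J3 J5 J8.
J6: 0→6
J9: 6→18
J1: 18→31
J4: 31→47
J7: 47→64
J2: 64→83
J3: 83→104
J5: 104→129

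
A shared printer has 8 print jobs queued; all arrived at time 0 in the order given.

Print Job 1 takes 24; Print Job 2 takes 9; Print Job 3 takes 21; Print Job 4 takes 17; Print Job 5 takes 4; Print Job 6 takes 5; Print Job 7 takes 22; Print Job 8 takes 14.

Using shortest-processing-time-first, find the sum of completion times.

SPT (increasing processing time): Print Job 5 Print Job 6 Print Job 2 Print Job 8 Print Job 4 Print Job 3 Print Job 7 Print Job 1.
Print Job 5: 0→4
Print Job 6: 4→9
Print Job 2: 9→18
Print Job 8: 18→32
Print Job 4: 32→49
Print Job 3: 49→70
Print Job 7: 70→92
Print Job 1: 92→116
Sum = 4+9+18+32+49+70+92+116 = 390.

390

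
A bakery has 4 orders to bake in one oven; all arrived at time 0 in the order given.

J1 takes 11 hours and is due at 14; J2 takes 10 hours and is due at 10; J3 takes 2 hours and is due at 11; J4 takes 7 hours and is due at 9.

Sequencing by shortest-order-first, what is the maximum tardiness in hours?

16

SPT (increasing processing time): J3 J4 J2 J1.
J3: 0→2, due 11, tardiness 0
J4: 2→9, due 9, tardiness 0
J2: 9→19, due 10, tardiness 9
J1: 19→30, due 14, tardiness 16
Maximum = 16.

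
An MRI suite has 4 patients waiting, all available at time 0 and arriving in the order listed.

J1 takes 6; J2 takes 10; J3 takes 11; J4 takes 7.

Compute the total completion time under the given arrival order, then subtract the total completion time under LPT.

-11

FIFO (arrival order): J1 J2 J3 J4.
J1: 0→6
J2: 6→16
J3: 16→27
J4: 27→34
Sum = 6+16+27+34 = 83.
LPT (decreasing processing time): J3 J2 J4 J1.
J3: 0→11
J2: 11→21
J4: 21→28
J1: 28→34
Sum = 11+21+28+34 = 94.
Difference = 83 − 94 = -11.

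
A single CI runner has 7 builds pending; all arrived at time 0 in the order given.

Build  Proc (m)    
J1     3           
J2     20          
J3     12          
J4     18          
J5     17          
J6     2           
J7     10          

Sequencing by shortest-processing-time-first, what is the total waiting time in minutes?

155

SPT (increasing processing time): J6 J1 J7 J3 J5 J4 J2.
J6: waits 0, runs 0→2
J1: waits 2, runs 2→5
J7: waits 5, runs 5→15
J3: waits 15, runs 15→27
J5: waits 27, runs 27→44
J4: waits 44, runs 44→62
J2: waits 62, runs 62→82
Sum = 0+2+5+15+27+44+62 = 155.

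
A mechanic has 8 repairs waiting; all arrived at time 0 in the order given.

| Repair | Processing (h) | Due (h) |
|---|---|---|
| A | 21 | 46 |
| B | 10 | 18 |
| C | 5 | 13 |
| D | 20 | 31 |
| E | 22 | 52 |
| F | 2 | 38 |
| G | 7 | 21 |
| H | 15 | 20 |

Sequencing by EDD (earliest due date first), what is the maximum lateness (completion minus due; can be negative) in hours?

EDD (increasing due date): C B H G D F A E.
C: 0→5, due 13, lateness -8
B: 5→15, due 18, lateness -3
H: 15→30, due 20, lateness 10
G: 30→37, due 21, lateness 16
D: 37→57, due 31, lateness 26
F: 57→59, due 38, lateness 21
A: 59→80, due 46, lateness 34
E: 80→102, due 52, lateness 50
Maximum = 50.

50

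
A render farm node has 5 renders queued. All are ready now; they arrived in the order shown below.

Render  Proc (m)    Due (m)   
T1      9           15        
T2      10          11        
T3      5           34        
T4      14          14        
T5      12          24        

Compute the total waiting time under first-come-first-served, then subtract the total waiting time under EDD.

-22

FIFO (arrival order): T1 T2 T3 T4 T5.
T1: waits 0, runs 0→9
T2: waits 9, runs 9→19
T3: waits 19, runs 19→24
T4: waits 24, runs 24→38
T5: waits 38, runs 38→50
Sum = 0+9+19+24+38 = 90.
EDD (increasing due date): T2 T4 T1 T5 T3.
T2: waits 0, runs 0→10
T4: waits 10, runs 10→24
T1: waits 24, runs 24→33
T5: waits 33, runs 33→45
T3: waits 45, runs 45→50
Sum = 0+10+24+33+45 = 112.
Difference = 90 − 112 = -22.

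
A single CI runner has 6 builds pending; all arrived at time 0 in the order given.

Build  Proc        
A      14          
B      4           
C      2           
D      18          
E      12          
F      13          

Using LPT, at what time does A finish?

32

LPT (decreasing processing time): D A F E B C.
D: 0→18
A: 18→32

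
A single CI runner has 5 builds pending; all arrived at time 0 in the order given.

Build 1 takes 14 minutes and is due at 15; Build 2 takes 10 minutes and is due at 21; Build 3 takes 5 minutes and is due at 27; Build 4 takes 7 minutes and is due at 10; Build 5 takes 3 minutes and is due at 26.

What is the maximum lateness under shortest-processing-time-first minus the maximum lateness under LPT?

3

SPT (increasing processing time): Build 5 Build 3 Build 4 Build 2 Build 1.
Build 5: 0→3, due 26, lateness -23
Build 3: 3→8, due 27, lateness -19
Build 4: 8→15, due 10, lateness 5
Build 2: 15→25, due 21, lateness 4
Build 1: 25→39, due 15, lateness 24
Maximum = 24.
LPT (decreasing processing time): Build 1 Build 2 Build 4 Build 3 Build 5.
Build 1: 0→14, due 15, lateness -1
Build 2: 14→24, due 21, lateness 3
Build 4: 24→31, due 10, lateness 21
Build 3: 31→36, due 27, lateness 9
Build 5: 36→39, due 26, lateness 13
Maximum = 21.
Difference = 24 − 21 = 3.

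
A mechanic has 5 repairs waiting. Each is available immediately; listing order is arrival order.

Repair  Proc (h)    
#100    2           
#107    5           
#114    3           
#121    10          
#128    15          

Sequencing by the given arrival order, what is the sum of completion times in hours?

FIFO (arrival order): #100 #107 #114 #121 #128.
#100: 0→2
#107: 2→7
#114: 7→10
#121: 10→20
#128: 20→35
Sum = 2+7+10+20+35 = 74.

74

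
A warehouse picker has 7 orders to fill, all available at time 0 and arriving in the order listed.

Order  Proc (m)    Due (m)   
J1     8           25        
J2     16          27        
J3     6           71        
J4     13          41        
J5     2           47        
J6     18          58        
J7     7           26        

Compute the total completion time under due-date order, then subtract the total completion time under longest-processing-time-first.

EDD (increasing due date): J1 J7 J2 J4 J5 J6 J3.
J1: 0→8
J7: 8→15
J2: 15→31
J4: 31→44
J5: 44→46
J6: 46→64
J3: 64→70
Sum = 8+15+31+44+46+64+70 = 278.
LPT (decreasing processing time): J6 J2 J4 J1 J7 J3 J5.
J6: 0→18
J2: 18→34
J4: 34→47
J1: 47→55
J7: 55→62
J3: 62→68
J5: 68→70
Sum = 18+34+47+55+62+68+70 = 354.
Difference = 278 − 354 = -76.

-76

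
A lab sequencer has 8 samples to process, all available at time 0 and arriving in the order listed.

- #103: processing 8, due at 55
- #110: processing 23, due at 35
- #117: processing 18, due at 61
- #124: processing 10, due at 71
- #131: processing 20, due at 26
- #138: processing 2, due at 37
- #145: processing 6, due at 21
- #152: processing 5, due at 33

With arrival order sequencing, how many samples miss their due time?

4

FIFO (arrival order): #103 #110 #117 #124 #131 #138 #145 #152.
#103: 0→8, due 55, tardiness 0
#110: 8→31, due 35, tardiness 0
#117: 31→49, due 61, tardiness 0
#124: 49→59, due 71, tardiness 0
#131: 59→79, due 26, tardiness 53
#138: 79→81, due 37, tardiness 44
#145: 81→87, due 21, tardiness 66
#152: 87→92, due 33, tardiness 59
Late samples: 4.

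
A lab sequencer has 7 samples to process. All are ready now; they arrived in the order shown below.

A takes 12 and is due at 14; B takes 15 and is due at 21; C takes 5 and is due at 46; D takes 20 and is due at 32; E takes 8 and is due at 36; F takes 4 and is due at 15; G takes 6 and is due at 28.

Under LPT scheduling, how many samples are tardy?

6

LPT (decreasing processing time): D B A E G C F.
D: 0→20, due 32, tardiness 0
B: 20→35, due 21, tardiness 14
A: 35→47, due 14, tardiness 33
E: 47→55, due 36, tardiness 19
G: 55→61, due 28, tardiness 33
C: 61→66, due 46, tardiness 20
F: 66→70, due 15, tardiness 55
Late samples: 6.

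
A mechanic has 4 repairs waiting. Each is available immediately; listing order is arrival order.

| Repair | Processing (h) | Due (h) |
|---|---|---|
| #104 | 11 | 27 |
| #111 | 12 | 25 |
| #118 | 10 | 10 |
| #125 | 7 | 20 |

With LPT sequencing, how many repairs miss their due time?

2

LPT (decreasing processing time): #111 #104 #118 #125.
#111: 0→12, due 25, tardiness 0
#104: 12→23, due 27, tardiness 0
#118: 23→33, due 10, tardiness 23
#125: 33→40, due 20, tardiness 20
Late repairs: 2.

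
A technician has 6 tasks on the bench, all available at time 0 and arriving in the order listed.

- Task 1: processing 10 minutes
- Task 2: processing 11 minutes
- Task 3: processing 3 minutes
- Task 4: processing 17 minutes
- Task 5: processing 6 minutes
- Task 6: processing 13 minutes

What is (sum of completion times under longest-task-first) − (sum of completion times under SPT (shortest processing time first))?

92

LPT (decreasing processing time): Task 4 Task 6 Task 2 Task 1 Task 5 Task 3.
Task 4: 0→17
Task 6: 17→30
Task 2: 30→41
Task 1: 41→51
Task 5: 51→57
Task 3: 57→60
Sum = 17+30+41+51+57+60 = 256.
SPT (increasing processing time): Task 3 Task 5 Task 1 Task 2 Task 6 Task 4.
Task 3: 0→3
Task 5: 3→9
Task 1: 9→19
Task 2: 19→30
Task 6: 30→43
Task 4: 43→60
Sum = 3+9+19+30+43+60 = 164.
Difference = 256 − 164 = 92.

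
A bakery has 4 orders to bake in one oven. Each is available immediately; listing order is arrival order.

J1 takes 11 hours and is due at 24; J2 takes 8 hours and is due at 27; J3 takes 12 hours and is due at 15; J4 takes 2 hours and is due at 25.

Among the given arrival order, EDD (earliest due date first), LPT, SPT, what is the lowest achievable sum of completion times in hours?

FIFO (arrival order): J1 J2 J3 J4.
J1: 0→11
J2: 11→19
J3: 19→31
J4: 31→33
Sum = 11+19+31+33 = 94.
EDD (increasing due date): J3 J1 J4 J2.
J3: 0→12
J1: 12→23
J4: 23→25
J2: 25→33
Sum = 12+23+25+33 = 93.
LPT (decreasing processing time): J3 J1 J2 J4.
J3: 0→12
J1: 12→23
J2: 23→31
J4: 31→33
Sum = 12+23+31+33 = 99.
SPT (increasing processing time): J4 J2 J1 J3.
J4: 0→2
J2: 2→10
J1: 10→21
J3: 21→33
Sum = 2+10+21+33 = 66.
FIFO 94, EDD 93, LPT 99, SPT 66 → minimum 66.

66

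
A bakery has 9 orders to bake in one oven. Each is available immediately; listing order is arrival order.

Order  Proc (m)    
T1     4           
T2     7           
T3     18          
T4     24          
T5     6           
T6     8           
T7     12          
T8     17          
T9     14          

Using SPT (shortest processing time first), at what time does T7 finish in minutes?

SPT (increasing processing time): T1 T5 T2 T6 T7 T9 T8 T3 T4.
T1: 0→4
T5: 4→10
T2: 10→17
T6: 17→25
T7: 25→37

37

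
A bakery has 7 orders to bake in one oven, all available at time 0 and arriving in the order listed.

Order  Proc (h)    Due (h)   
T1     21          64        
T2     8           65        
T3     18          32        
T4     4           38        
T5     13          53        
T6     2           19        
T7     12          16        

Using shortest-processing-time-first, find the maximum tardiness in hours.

SPT (increasing processing time): T6 T4 T2 T7 T5 T3 T1.
T6: 0→2, due 19, tardiness 0
T4: 2→6, due 38, tardiness 0
T2: 6→14, due 65, tardiness 0
T7: 14→26, due 16, tardiness 10
T5: 26→39, due 53, tardiness 0
T3: 39→57, due 32, tardiness 25
T1: 57→78, due 64, tardiness 14
Maximum = 25.

25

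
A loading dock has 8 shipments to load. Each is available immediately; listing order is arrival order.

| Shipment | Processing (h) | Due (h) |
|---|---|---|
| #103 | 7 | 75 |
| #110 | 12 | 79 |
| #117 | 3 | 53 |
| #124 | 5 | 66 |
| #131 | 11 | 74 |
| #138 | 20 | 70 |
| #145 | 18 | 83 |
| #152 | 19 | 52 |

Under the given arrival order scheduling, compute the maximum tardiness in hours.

43

FIFO (arrival order): #103 #110 #117 #124 #131 #138 #145 #152.
#103: 0→7, due 75, tardiness 0
#110: 7→19, due 79, tardiness 0
#117: 19→22, due 53, tardiness 0
#124: 22→27, due 66, tardiness 0
#131: 27→38, due 74, tardiness 0
#138: 38→58, due 70, tardiness 0
#145: 58→76, due 83, tardiness 0
#152: 76→95, due 52, tardiness 43
Maximum = 43.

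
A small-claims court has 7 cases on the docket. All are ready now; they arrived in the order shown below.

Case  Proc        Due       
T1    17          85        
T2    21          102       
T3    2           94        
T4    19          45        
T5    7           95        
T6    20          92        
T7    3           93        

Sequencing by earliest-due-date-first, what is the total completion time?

EDD (increasing due date): T4 T1 T6 T7 T3 T5 T2.
T4: 0→19
T1: 19→36
T6: 36→56
T7: 56→59
T3: 59→61
T5: 61→68
T2: 68→89
Sum = 19+36+56+59+61+68+89 = 388.

388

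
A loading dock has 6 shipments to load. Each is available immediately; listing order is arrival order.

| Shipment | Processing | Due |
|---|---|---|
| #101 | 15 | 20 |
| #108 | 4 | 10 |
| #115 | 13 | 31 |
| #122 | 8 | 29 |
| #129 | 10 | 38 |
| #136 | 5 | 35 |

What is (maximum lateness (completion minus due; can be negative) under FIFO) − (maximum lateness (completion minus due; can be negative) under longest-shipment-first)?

FIFO (arrival order): #101 #108 #115 #122 #129 #136.
#101: 0→15, due 20, lateness -5
#108: 15→19, due 10, lateness 9
#115: 19→32, due 31, lateness 1
#122: 32→40, due 29, lateness 11
#129: 40→50, due 38, lateness 12
#136: 50→55, due 35, lateness 20
Maximum = 20.
LPT (decreasing processing time): #101 #115 #129 #122 #136 #108.
#101: 0→15, due 20, lateness -5
#115: 15→28, due 31, lateness -3
#129: 28→38, due 38, lateness 0
#122: 38→46, due 29, lateness 17
#136: 46→51, due 35, lateness 16
#108: 51→55, due 10, lateness 45
Maximum = 45.
Difference = 20 − 45 = -25.

-25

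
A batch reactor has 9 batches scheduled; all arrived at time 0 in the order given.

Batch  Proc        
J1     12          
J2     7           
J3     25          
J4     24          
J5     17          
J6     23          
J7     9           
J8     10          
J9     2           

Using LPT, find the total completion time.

LPT (decreasing processing time): J3 J4 J6 J5 J1 J8 J7 J2 J9.
J3: 0→25
J4: 25→49
J6: 49→72
J5: 72→89
J1: 89→101
J8: 101→111
J7: 111→120
J2: 120→127
J9: 127→129
Sum = 25+49+72+89+101+111+120+127+129 = 823.

823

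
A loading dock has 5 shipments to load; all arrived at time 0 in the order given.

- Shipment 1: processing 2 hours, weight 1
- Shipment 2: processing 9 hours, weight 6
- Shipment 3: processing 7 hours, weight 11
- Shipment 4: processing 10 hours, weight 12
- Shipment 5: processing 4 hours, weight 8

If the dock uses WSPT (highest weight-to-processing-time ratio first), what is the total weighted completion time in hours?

WSPT (decreasing weight/processing-time ratio): Shipment 5 Shipment 3 Shipment 4 Shipment 2 Shipment 1.
Shipment 5: finishes 4, weight 8, w·C = 32
Shipment 3: finishes 11, weight 11, w·C = 121
Shipment 4: finishes 21, weight 12, w·C = 252
Shipment 2: finishes 30, weight 6, w·C = 180
Shipment 1: finishes 32, weight 1, w·C = 32
Sum = 32+121+252+180+32 = 617.

617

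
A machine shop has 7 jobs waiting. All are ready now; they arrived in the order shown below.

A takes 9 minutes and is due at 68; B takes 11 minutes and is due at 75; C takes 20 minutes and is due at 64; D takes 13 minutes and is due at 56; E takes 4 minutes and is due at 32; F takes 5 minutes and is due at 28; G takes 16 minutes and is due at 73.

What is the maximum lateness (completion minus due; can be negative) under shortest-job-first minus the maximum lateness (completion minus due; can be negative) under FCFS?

-20

SPT (increasing processing time): E F A B D G C.
E: 0→4, due 32, lateness -28
F: 4→9, due 28, lateness -19
A: 9→18, due 68, lateness -50
B: 18→29, due 75, lateness -46
D: 29→42, due 56, lateness -14
G: 42→58, due 73, lateness -15
C: 58→78, due 64, lateness 14
Maximum = 14.
FIFO (arrival order): A B C D E F G.
A: 0→9, due 68, lateness -59
B: 9→20, due 75, lateness -55
C: 20→40, due 64, lateness -24
D: 40→53, due 56, lateness -3
E: 53→57, due 32, lateness 25
F: 57→62, due 28, lateness 34
G: 62→78, due 73, lateness 5
Maximum = 34.
Difference = 14 − 34 = -20.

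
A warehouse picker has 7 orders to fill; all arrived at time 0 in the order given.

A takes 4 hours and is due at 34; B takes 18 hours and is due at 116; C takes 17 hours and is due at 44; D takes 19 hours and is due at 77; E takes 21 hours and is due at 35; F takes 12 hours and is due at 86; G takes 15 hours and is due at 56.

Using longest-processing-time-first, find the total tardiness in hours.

LPT (decreasing processing time): E D B C G F A.
E: 0→21, due 35, tardiness 0
D: 21→40, due 77, tardiness 0
B: 40→58, due 116, tardiness 0
C: 58→75, due 44, tardiness 31
G: 75→90, due 56, tardiness 34
F: 90→102, due 86, tardiness 16
A: 102→106, due 34, tardiness 72
Sum = 0+0+0+31+34+16+72 = 153.

153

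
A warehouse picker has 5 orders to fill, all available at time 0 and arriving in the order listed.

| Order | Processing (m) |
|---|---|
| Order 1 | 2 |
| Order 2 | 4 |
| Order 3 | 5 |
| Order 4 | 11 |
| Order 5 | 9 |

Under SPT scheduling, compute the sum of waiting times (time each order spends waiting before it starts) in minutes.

39

SPT (increasing processing time): Order 1 Order 2 Order 3 Order 5 Order 4.
Order 1: waits 0, runs 0→2
Order 2: waits 2, runs 2→6
Order 3: waits 6, runs 6→11
Order 5: waits 11, runs 11→20
Order 4: waits 20, runs 20→31
Sum = 0+2+6+11+20 = 39.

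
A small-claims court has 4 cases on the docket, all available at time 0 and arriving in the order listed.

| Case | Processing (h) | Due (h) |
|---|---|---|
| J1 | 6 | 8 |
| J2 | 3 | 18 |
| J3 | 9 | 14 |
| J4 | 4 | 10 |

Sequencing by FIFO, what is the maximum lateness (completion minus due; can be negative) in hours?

FIFO (arrival order): J1 J2 J3 J4.
J1: 0→6, due 8, lateness -2
J2: 6→9, due 18, lateness -9
J3: 9→18, due 14, lateness 4
J4: 18→22, due 10, lateness 12
Maximum = 12.

12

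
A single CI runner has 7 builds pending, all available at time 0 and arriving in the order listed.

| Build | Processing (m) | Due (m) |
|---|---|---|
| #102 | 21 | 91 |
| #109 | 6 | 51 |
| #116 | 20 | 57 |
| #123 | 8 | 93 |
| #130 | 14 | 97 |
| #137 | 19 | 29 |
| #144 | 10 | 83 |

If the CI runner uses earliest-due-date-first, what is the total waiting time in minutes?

EDD (increasing due date): #137 #109 #116 #144 #102 #123 #130.
#137: waits 0, runs 0→19
#109: waits 19, runs 19→25
#116: waits 25, runs 25→45
#144: waits 45, runs 45→55
#102: waits 55, runs 55→76
#123: waits 76, runs 76→84
#130: waits 84, runs 84→98
Sum = 0+19+25+45+55+76+84 = 304.

304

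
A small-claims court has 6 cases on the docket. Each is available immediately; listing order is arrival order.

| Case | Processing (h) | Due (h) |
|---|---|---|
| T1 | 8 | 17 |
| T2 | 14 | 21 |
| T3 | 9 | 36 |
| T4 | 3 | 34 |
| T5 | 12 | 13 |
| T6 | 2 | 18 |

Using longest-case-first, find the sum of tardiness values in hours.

LPT (decreasing processing time): T2 T5 T3 T1 T4 T6.
T2: 0→14, due 21, tardiness 0
T5: 14→26, due 13, tardiness 13
T3: 26→35, due 36, tardiness 0
T1: 35→43, due 17, tardiness 26
T4: 43→46, due 34, tardiness 12
T6: 46→48, due 18, tardiness 30
Sum = 0+13+0+26+12+30 = 81.

81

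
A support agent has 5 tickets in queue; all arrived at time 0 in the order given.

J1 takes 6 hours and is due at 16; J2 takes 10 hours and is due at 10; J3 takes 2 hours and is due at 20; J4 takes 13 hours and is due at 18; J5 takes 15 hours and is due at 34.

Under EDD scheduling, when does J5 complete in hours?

46

EDD (increasing due date): J2 J1 J4 J3 J5.
J2: 0→10
J1: 10→16
J4: 16→29
J3: 29→31
J5: 31→46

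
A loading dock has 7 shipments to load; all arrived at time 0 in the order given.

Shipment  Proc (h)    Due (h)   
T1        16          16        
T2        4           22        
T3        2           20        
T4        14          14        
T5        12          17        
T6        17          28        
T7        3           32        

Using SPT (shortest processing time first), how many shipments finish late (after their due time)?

4

SPT (increasing processing time): T3 T7 T2 T5 T4 T1 T6.
T3: 0→2, due 20, tardiness 0
T7: 2→5, due 32, tardiness 0
T2: 5→9, due 22, tardiness 0
T5: 9→21, due 17, tardiness 4
T4: 21→35, due 14, tardiness 21
T1: 35→51, due 16, tardiness 35
T6: 51→68, due 28, tardiness 40
Late shipments: 4.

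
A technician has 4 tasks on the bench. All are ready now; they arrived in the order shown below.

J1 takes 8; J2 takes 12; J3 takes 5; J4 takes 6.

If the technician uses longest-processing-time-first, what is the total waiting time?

LPT (decreasing processing time): J2 J1 J4 J3.
J2: waits 0, runs 0→12
J1: waits 12, runs 12→20
J4: waits 20, runs 20→26
J3: waits 26, runs 26→31
Sum = 0+12+20+26 = 58.

58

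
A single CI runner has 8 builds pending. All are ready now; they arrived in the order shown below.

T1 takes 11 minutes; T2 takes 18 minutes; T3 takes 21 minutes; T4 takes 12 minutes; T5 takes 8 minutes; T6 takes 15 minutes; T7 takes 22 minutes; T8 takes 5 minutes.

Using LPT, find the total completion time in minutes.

608

LPT (decreasing processing time): T7 T3 T2 T6 T4 T1 T5 T8.
T7: 0→22
T3: 22→43
T2: 43→61
T6: 61→76
T4: 76→88
T1: 88→99
T5: 99→107
T8: 107→112
Sum = 22+43+61+76+88+99+107+112 = 608.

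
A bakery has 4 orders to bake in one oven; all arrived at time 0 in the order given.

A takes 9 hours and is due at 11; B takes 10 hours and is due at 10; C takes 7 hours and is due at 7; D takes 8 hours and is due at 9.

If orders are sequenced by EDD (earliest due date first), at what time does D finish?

EDD (increasing due date): C D B A.
C: 0→7
D: 7→15

15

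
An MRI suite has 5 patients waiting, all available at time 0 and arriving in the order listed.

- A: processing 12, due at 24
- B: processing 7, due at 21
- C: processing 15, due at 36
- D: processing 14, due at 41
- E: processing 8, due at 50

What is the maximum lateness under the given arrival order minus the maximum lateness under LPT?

-28

FIFO (arrival order): A B C D E.
A: 0→12, due 24, lateness -12
B: 12→19, due 21, lateness -2
C: 19→34, due 36, lateness -2
D: 34→48, due 41, lateness 7
E: 48→56, due 50, lateness 6
Maximum = 7.
LPT (decreasing processing time): C D A E B.
C: 0→15, due 36, lateness -21
D: 15→29, due 41, lateness -12
A: 29→41, due 24, lateness 17
E: 41→49, due 50, lateness -1
B: 49→56, due 21, lateness 35
Maximum = 35.
Difference = 7 − 35 = -28.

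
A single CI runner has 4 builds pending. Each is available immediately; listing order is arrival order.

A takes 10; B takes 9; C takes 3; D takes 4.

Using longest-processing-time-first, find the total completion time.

LPT (decreasing processing time): A B D C.
A: 0→10
B: 10→19
D: 19→23
C: 23→26
Sum = 10+19+23+26 = 78.

78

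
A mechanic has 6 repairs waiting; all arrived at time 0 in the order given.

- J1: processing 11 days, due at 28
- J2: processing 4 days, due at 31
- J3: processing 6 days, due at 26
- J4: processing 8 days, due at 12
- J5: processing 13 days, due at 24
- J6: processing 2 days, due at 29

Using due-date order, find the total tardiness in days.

EDD (increasing due date): J4 J5 J3 J1 J6 J2.
J4: 0→8, due 12, tardiness 0
J5: 8→21, due 24, tardiness 0
J3: 21→27, due 26, tardiness 1
J1: 27→38, due 28, tardiness 10
J6: 38→40, due 29, tardiness 11
J2: 40→44, due 31, tardiness 13
Sum = 0+0+1+10+11+13 = 35.

35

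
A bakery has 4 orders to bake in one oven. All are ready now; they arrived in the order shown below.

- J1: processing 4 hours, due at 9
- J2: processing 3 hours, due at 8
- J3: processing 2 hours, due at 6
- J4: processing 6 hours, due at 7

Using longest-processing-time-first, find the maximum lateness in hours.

9

LPT (decreasing processing time): J4 J1 J2 J3.
J4: 0→6, due 7, lateness -1
J1: 6→10, due 9, lateness 1
J2: 10→13, due 8, lateness 5
J3: 13→15, due 6, lateness 9
Maximum = 9.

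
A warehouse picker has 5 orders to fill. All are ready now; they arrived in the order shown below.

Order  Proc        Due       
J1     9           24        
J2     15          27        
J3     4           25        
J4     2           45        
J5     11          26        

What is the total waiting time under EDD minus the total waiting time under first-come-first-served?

EDD (increasing due date): J1 J3 J5 J2 J4.
J1: waits 0, runs 0→9
J3: waits 9, runs 9→13
J5: waits 13, runs 13→24
J2: waits 24, runs 24→39
J4: waits 39, runs 39→41
Sum = 0+9+13+24+39 = 85.
FIFO (arrival order): J1 J2 J3 J4 J5.
J1: waits 0, runs 0→9
J2: waits 9, runs 9→24
J3: waits 24, runs 24→28
J4: waits 28, runs 28→30
J5: waits 30, runs 30→41
Sum = 0+9+24+28+30 = 91.
Difference = 85 − 91 = -6.

-6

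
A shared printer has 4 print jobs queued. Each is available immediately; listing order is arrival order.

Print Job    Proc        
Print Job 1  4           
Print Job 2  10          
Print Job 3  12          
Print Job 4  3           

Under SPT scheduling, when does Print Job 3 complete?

29

SPT (increasing processing time): Print Job 4 Print Job 1 Print Job 2 Print Job 3.
Print Job 4: 0→3
Print Job 1: 3→7
Print Job 2: 7→17
Print Job 3: 17→29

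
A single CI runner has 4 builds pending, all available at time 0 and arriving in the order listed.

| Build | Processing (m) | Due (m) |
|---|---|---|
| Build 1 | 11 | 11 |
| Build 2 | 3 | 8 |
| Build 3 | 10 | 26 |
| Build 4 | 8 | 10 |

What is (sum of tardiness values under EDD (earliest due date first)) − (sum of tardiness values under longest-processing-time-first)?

EDD (increasing due date): Build 2 Build 4 Build 1 Build 3.
Build 2: 0→3, due 8, tardiness 0
Build 4: 3→11, due 10, tardiness 1
Build 1: 11→22, due 11, tardiness 11
Build 3: 22→32, due 26, tardiness 6
Sum = 0+1+11+6 = 18.
LPT (decreasing processing time): Build 1 Build 3 Build 4 Build 2.
Build 1: 0→11, due 11, tardiness 0
Build 3: 11→21, due 26, tardiness 0
Build 4: 21→29, due 10, tardiness 19
Build 2: 29→32, due 8, tardiness 24
Sum = 0+0+19+24 = 43.
Difference = 18 − 43 = -25.

-25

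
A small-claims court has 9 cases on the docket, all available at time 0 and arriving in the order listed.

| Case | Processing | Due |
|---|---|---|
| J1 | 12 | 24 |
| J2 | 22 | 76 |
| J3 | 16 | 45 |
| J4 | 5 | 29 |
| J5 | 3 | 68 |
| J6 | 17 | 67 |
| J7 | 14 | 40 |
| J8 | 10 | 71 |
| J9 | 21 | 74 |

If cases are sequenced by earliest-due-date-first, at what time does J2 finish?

EDD (increasing due date): J1 J4 J7 J3 J6 J5 J8 J9 J2.
J1: 0→12
J4: 12→17
J7: 17→31
J3: 31→47
J6: 47→64
J5: 64→67
J8: 67→77
J9: 77→98
J2: 98→120

120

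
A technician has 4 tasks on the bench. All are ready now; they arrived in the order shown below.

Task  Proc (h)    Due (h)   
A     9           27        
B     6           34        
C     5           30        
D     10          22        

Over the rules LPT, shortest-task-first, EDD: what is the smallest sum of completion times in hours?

LPT (decreasing processing time): D A B C.
D: 0→10
A: 10→19
B: 19→25
C: 25→30
Sum = 10+19+25+30 = 84.
SPT (increasing processing time): C B A D.
C: 0→5
B: 5→11
A: 11→20
D: 20→30
Sum = 5+11+20+30 = 66.
EDD (increasing due date): D A C B.
D: 0→10
A: 10→19
C: 19→24
B: 24→30
Sum = 10+19+24+30 = 83.
LPT 84, SPT 66, EDD 83 → minimum 66.

66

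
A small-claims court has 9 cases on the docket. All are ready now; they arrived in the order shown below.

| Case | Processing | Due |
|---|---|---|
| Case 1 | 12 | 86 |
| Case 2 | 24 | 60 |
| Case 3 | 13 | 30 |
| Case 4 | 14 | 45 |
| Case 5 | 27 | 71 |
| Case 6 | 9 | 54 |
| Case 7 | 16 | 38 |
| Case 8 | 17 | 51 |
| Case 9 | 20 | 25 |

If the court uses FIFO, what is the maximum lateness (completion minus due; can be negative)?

FIFO (arrival order): Case 1 Case 2 Case 3 Case 4 Case 5 Case 6 Case 7 Case 8 Case 9.
Case 1: 0→12, due 86, lateness -74
Case 2: 12→36, due 60, lateness -24
Case 3: 36→49, due 30, lateness 19
Case 4: 49→63, due 45, lateness 18
Case 5: 63→90, due 71, lateness 19
Case 6: 90→99, due 54, lateness 45
Case 7: 99→115, due 38, lateness 77
Case 8: 115→132, due 51, lateness 81
Case 9: 132→152, due 25, lateness 127
Maximum = 127.

127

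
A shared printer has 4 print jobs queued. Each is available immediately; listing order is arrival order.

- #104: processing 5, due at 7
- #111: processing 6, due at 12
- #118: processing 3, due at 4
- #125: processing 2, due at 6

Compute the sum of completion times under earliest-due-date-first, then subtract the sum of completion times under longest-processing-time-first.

-13

EDD (increasing due date): #118 #125 #104 #111.
#118: 0→3
#125: 3→5
#104: 5→10
#111: 10→16
Sum = 3+5+10+16 = 34.
LPT (decreasing processing time): #111 #104 #118 #125.
#111: 0→6
#104: 6→11
#118: 11→14
#125: 14→16
Sum = 6+11+14+16 = 47.
Difference = 34 − 47 = -13.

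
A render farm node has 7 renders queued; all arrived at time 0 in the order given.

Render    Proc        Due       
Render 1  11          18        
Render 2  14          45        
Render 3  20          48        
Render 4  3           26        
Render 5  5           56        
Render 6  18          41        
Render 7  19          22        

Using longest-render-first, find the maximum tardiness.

LPT (decreasing processing time): Render 3 Render 7 Render 6 Render 2 Render 1 Render 5 Render 4.
Render 3: 0→20, due 48, tardiness 0
Render 7: 20→39, due 22, tardiness 17
Render 6: 39→57, due 41, tardiness 16
Render 2: 57→71, due 45, tardiness 26
Render 1: 71→82, due 18, tardiness 64
Render 5: 82→87, due 56, tardiness 31
Render 4: 87→90, due 26, tardiness 64
Maximum = 64.

64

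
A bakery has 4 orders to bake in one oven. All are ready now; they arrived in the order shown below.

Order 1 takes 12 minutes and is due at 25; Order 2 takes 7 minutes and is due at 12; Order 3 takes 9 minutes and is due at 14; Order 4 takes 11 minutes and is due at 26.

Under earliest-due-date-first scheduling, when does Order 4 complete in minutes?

EDD (increasing due date): Order 2 Order 3 Order 1 Order 4.
Order 2: 0→7
Order 3: 7→16
Order 1: 16→28
Order 4: 28→39

39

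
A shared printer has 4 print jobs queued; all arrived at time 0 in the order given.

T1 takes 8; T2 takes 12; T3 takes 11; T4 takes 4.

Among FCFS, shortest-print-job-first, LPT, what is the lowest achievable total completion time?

74

FIFO (arrival order): T1 T2 T3 T4.
T1: 0→8
T2: 8→20
T3: 20→31
T4: 31→35
Sum = 8+20+31+35 = 94.
SPT (increasing processing time): T4 T1 T3 T2.
T4: 0→4
T1: 4→12
T3: 12→23
T2: 23→35
Sum = 4+12+23+35 = 74.
LPT (decreasing processing time): T2 T3 T1 T4.
T2: 0→12
T3: 12→23
T1: 23→31
T4: 31→35
Sum = 12+23+31+35 = 101.
FIFO 94, SPT 74, LPT 101 → minimum 74.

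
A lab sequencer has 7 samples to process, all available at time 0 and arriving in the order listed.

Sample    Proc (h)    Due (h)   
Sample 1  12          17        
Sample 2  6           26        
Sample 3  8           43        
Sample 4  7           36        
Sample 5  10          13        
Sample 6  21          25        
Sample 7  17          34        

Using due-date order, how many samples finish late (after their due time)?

6

EDD (increasing due date): Sample 5 Sample 1 Sample 6 Sample 2 Sample 7 Sample 4 Sample 3.
Sample 5: 0→10, due 13, tardiness 0
Sample 1: 10→22, due 17, tardiness 5
Sample 6: 22→43, due 25, tardiness 18
Sample 2: 43→49, due 26, tardiness 23
Sample 7: 49→66, due 34, tardiness 32
Sample 4: 66→73, due 36, tardiness 37
Sample 3: 73→81, due 43, tardiness 38
Late samples: 6.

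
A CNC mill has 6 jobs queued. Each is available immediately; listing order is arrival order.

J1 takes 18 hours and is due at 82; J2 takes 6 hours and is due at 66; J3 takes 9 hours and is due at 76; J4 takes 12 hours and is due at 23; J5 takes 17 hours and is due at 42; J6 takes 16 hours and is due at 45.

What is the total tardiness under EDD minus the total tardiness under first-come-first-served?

-75

EDD (increasing due date): J4 J5 J6 J2 J3 J1.
J4: 0→12, due 23, tardiness 0
J5: 12→29, due 42, tardiness 0
J6: 29→45, due 45, tardiness 0
J2: 45→51, due 66, tardiness 0
J3: 51→60, due 76, tardiness 0
J1: 60→78, due 82, tardiness 0
Sum = 0+0+0+0+0+0 = 0.
FIFO (arrival order): J1 J2 J3 J4 J5 J6.
J1: 0→18, due 82, tardiness 0
J2: 18→24, due 66, tardiness 0
J3: 24→33, due 76, tardiness 0
J4: 33→45, due 23, tardiness 22
J5: 45→62, due 42, tardiness 20
J6: 62→78, due 45, tardiness 33
Sum = 0+0+0+22+20+33 = 75.
Difference = 0 − 75 = -75.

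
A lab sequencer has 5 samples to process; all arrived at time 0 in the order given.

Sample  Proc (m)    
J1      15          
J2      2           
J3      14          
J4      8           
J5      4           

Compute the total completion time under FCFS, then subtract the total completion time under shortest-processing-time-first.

52

FIFO (arrival order): J1 J2 J3 J4 J5.
J1: 0→15
J2: 15→17
J3: 17→31
J4: 31→39
J5: 39→43
Sum = 15+17+31+39+43 = 145.
SPT (increasing processing time): J2 J5 J4 J3 J1.
J2: 0→2
J5: 2→6
J4: 6→14
J3: 14→28
J1: 28→43
Sum = 2+6+14+28+43 = 93.
Difference = 145 − 93 = 52.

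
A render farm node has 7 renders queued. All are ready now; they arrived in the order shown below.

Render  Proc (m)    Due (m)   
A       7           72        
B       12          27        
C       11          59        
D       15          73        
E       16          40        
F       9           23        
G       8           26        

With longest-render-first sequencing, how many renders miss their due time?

LPT (decreasing processing time): E D B C F G A.
E: 0→16, due 40, tardiness 0
D: 16→31, due 73, tardiness 0
B: 31→43, due 27, tardiness 16
C: 43→54, due 59, tardiness 0
F: 54→63, due 23, tardiness 40
G: 63→71, due 26, tardiness 45
A: 71→78, due 72, tardiness 6
Late renders: 4.

4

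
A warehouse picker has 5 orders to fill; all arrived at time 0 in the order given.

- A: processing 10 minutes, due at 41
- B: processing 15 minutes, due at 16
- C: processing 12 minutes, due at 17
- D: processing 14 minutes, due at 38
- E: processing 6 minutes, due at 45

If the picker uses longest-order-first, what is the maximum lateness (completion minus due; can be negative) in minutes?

24

LPT (decreasing processing time): B D C A E.
B: 0→15, due 16, lateness -1
D: 15→29, due 38, lateness -9
C: 29→41, due 17, lateness 24
A: 41→51, due 41, lateness 10
E: 51→57, due 45, lateness 12
Maximum = 24.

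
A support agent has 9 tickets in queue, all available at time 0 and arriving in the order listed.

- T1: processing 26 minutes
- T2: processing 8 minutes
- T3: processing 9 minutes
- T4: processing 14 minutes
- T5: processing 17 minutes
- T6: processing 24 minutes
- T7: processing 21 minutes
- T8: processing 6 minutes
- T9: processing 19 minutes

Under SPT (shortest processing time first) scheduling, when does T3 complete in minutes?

23

SPT (increasing processing time): T8 T2 T3 T4 T5 T9 T7 T6 T1.
T8: 0→6
T2: 6→14
T3: 14→23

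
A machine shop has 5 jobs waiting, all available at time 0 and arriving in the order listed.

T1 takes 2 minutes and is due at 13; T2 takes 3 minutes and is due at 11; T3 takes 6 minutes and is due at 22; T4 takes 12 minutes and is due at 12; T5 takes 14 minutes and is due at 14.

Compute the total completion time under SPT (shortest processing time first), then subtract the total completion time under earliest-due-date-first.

SPT (increasing processing time): T1 T2 T3 T4 T5.
T1: 0→2
T2: 2→5
T3: 5→11
T4: 11→23
T5: 23→37
Sum = 2+5+11+23+37 = 78.
EDD (increasing due date): T2 T4 T1 T5 T3.
T2: 0→3
T4: 3→15
T1: 15→17
T5: 17→31
T3: 31→37
Sum = 3+15+17+31+37 = 103.
Difference = 78 − 103 = -25.

-25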